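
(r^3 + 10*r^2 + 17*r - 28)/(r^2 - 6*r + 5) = (r^2 + 11*r + 28)/(r - 5)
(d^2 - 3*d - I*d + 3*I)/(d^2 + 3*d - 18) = (d - I)/(d + 6)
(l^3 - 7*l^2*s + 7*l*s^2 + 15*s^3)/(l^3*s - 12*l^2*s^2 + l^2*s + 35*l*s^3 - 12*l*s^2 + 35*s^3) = (-l^2 + 2*l*s + 3*s^2)/(s*(-l^2 + 7*l*s - l + 7*s))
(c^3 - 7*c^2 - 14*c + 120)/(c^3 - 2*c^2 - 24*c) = (c - 5)/c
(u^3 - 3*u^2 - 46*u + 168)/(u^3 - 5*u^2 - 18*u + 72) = (u^2 + 3*u - 28)/(u^2 + u - 12)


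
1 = 1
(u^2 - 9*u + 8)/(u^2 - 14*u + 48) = (u - 1)/(u - 6)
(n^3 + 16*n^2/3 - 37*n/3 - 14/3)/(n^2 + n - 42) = (3*n^2 - 5*n - 2)/(3*(n - 6))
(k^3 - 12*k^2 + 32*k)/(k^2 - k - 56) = k*(k - 4)/(k + 7)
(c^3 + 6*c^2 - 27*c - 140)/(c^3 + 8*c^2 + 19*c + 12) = (c^2 + 2*c - 35)/(c^2 + 4*c + 3)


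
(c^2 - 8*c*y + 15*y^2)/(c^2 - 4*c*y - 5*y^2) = (c - 3*y)/(c + y)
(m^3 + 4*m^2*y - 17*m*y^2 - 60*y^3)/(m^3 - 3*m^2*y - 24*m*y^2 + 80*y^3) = (-m - 3*y)/(-m + 4*y)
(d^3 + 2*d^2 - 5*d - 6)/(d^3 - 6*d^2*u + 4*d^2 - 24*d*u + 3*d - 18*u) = (2 - d)/(-d + 6*u)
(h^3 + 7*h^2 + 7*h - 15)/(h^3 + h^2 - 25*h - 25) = (h^2 + 2*h - 3)/(h^2 - 4*h - 5)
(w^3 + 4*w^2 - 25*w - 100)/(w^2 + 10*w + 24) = (w^2 - 25)/(w + 6)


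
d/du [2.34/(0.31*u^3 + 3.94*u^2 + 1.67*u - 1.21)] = (-2.1762*u^2 - 18.4392*u - 3.9078)/(0.31*u^3 + 3.94*u^2 + 1.67*u - 1.21)^2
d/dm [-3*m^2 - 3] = -6*m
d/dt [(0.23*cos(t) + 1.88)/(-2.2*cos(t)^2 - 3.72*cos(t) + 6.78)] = (0.506*sin(t)^2 - 8.272*cos(t) - 9.059)*sin(t)/(2.2*cos(t)^2 + 3.72*cos(t) - 6.78)^2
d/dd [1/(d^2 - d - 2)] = (1 - 2*d)/(-d^2 + d + 2)^2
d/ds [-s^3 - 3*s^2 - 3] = 3*s*(-s - 2)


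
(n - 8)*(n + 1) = n^2 - 7*n - 8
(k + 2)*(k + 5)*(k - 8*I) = k^3 + 7*k^2 - 8*I*k^2 + 10*k - 56*I*k - 80*I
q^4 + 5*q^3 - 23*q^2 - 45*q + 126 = (q - 3)*(q - 2)*(q + 3)*(q + 7)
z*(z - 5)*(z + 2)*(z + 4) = z^4 + z^3 - 22*z^2 - 40*z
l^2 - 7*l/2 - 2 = (l - 4)*(l + 1/2)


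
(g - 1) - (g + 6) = -7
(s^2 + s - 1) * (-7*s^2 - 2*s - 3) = -7*s^4 - 9*s^3 + 2*s^2 - s + 3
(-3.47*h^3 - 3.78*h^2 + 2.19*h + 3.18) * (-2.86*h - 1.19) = 9.9242*h^4 + 14.9401*h^3 - 1.7652*h^2 - 11.7009*h - 3.7842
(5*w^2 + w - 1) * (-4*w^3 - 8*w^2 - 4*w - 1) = -20*w^5 - 44*w^4 - 24*w^3 - w^2 + 3*w + 1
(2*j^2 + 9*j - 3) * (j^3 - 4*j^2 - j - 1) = 2*j^5 + j^4 - 41*j^3 + j^2 - 6*j + 3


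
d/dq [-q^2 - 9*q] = -2*q - 9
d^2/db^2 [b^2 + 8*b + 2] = 2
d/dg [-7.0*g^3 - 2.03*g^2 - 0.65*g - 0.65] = -21.0*g^2 - 4.06*g - 0.65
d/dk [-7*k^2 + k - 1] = 1 - 14*k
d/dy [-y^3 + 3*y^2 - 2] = 3*y*(2 - y)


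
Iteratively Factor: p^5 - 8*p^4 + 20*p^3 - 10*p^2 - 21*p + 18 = (p - 1)*(p^4 - 7*p^3 + 13*p^2 + 3*p - 18) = (p - 3)*(p - 1)*(p^3 - 4*p^2 + p + 6) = (p - 3)*(p - 2)*(p - 1)*(p^2 - 2*p - 3) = (p - 3)^2*(p - 2)*(p - 1)*(p + 1)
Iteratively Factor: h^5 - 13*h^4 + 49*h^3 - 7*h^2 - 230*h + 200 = (h - 5)*(h^4 - 8*h^3 + 9*h^2 + 38*h - 40) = (h - 5)*(h - 1)*(h^3 - 7*h^2 + 2*h + 40) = (h - 5)*(h - 4)*(h - 1)*(h^2 - 3*h - 10) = (h - 5)^2*(h - 4)*(h - 1)*(h + 2)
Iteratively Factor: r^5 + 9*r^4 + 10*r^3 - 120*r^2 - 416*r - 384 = (r - 4)*(r^4 + 13*r^3 + 62*r^2 + 128*r + 96) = (r - 4)*(r + 2)*(r^3 + 11*r^2 + 40*r + 48) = (r - 4)*(r + 2)*(r + 3)*(r^2 + 8*r + 16) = (r - 4)*(r + 2)*(r + 3)*(r + 4)*(r + 4)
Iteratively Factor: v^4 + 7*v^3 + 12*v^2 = (v + 4)*(v^3 + 3*v^2) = v*(v + 4)*(v^2 + 3*v) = v^2*(v + 4)*(v + 3)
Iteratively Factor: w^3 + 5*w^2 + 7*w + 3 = (w + 1)*(w^2 + 4*w + 3) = (w + 1)^2*(w + 3)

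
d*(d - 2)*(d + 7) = d^3 + 5*d^2 - 14*d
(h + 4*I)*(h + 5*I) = h^2 + 9*I*h - 20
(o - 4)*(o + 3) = o^2 - o - 12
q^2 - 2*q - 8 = (q - 4)*(q + 2)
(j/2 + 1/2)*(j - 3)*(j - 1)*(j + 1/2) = j^4/2 - 5*j^3/4 - 5*j^2/4 + 5*j/4 + 3/4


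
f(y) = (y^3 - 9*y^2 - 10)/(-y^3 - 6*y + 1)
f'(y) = (3*y^2 + 6)*(y^3 - 9*y^2 - 10)/(-y^3 - 6*y + 1)^2 + (3*y^2 - 18*y)/(-y^3 - 6*y + 1) = 3*(y*(6 - y)*(y^3 + 6*y - 1) - (y^2 + 2)*(-y^3 + 9*y^2 + 10))/(y^3 + 6*y - 1)^2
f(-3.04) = -2.56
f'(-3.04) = -0.08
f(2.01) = 1.99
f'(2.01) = -0.63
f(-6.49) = -2.11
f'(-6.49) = -0.12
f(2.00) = 2.00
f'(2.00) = -0.63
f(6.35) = 0.40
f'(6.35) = -0.20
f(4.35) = 0.91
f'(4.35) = -0.33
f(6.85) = 0.31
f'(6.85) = -0.17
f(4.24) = 0.95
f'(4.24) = -0.34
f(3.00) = 1.45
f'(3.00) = -0.48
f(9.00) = 0.01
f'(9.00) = -0.11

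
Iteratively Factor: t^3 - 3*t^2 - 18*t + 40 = (t - 5)*(t^2 + 2*t - 8) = (t - 5)*(t - 2)*(t + 4)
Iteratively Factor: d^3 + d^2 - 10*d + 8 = (d - 1)*(d^2 + 2*d - 8) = (d - 2)*(d - 1)*(d + 4)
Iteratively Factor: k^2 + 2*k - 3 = (k - 1)*(k + 3)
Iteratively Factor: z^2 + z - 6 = (z + 3)*(z - 2)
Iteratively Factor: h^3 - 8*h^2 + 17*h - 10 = (h - 1)*(h^2 - 7*h + 10) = (h - 2)*(h - 1)*(h - 5)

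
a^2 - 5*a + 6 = (a - 3)*(a - 2)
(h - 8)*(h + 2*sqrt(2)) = h^2 - 8*h + 2*sqrt(2)*h - 16*sqrt(2)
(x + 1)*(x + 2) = x^2 + 3*x + 2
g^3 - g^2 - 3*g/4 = g*(g - 3/2)*(g + 1/2)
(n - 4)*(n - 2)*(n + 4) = n^3 - 2*n^2 - 16*n + 32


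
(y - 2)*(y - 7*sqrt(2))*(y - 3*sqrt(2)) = y^3 - 10*sqrt(2)*y^2 - 2*y^2 + 20*sqrt(2)*y + 42*y - 84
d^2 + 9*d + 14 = (d + 2)*(d + 7)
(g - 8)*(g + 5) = g^2 - 3*g - 40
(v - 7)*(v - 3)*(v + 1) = v^3 - 9*v^2 + 11*v + 21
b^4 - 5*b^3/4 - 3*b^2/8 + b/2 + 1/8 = (b - 1)^2*(b + 1/4)*(b + 1/2)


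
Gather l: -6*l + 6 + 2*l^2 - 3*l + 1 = 2*l^2 - 9*l + 7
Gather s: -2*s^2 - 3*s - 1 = -2*s^2 - 3*s - 1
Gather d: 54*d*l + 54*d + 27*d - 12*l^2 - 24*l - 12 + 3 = d*(54*l + 81) - 12*l^2 - 24*l - 9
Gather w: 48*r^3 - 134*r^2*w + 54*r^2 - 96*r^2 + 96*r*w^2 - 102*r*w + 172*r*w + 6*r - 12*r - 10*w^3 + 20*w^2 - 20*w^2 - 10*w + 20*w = 48*r^3 - 42*r^2 + 96*r*w^2 - 6*r - 10*w^3 + w*(-134*r^2 + 70*r + 10)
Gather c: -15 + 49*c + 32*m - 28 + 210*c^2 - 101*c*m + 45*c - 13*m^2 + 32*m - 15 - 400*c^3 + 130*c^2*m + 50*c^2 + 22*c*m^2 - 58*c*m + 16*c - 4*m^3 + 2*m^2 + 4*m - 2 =-400*c^3 + c^2*(130*m + 260) + c*(22*m^2 - 159*m + 110) - 4*m^3 - 11*m^2 + 68*m - 60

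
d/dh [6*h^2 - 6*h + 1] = 12*h - 6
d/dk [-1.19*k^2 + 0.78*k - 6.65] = 0.78 - 2.38*k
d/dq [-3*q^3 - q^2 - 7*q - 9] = -9*q^2 - 2*q - 7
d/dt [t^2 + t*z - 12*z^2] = 2*t + z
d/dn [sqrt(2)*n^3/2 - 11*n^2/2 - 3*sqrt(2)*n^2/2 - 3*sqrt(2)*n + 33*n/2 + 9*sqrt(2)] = 3*sqrt(2)*n^2/2 - 11*n - 3*sqrt(2)*n - 3*sqrt(2) + 33/2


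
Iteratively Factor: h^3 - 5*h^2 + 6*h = (h - 3)*(h^2 - 2*h) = h*(h - 3)*(h - 2)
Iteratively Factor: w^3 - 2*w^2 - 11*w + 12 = (w - 4)*(w^2 + 2*w - 3) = (w - 4)*(w - 1)*(w + 3)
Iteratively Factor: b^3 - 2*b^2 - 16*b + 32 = (b - 2)*(b^2 - 16) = (b - 4)*(b - 2)*(b + 4)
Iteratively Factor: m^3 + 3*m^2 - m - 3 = (m + 1)*(m^2 + 2*m - 3) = (m - 1)*(m + 1)*(m + 3)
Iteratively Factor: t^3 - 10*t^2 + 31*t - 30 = (t - 2)*(t^2 - 8*t + 15) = (t - 3)*(t - 2)*(t - 5)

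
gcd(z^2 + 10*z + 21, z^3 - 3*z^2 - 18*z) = z + 3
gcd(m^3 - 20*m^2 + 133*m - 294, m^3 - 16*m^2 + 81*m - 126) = m^2 - 13*m + 42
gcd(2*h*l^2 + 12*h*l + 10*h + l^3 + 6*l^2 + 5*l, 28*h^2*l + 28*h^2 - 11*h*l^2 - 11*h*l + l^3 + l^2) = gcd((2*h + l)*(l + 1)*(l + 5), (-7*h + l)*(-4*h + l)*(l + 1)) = l + 1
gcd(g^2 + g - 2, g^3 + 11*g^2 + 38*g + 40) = g + 2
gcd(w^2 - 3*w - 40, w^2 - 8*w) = w - 8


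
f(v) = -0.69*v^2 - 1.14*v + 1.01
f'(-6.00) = 7.14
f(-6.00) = -16.99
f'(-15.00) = 19.56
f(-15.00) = -137.14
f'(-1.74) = 1.26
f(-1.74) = 0.90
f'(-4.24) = 4.71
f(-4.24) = -6.56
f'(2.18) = -4.15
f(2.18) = -4.75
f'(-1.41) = 0.81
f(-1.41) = 1.25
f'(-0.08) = -1.03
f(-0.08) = 1.10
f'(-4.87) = 5.58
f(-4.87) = -9.80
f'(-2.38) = 2.14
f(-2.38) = -0.19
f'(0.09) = -1.26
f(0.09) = 0.90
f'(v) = -1.38*v - 1.14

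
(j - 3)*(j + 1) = j^2 - 2*j - 3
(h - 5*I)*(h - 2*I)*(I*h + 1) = I*h^3 + 8*h^2 - 17*I*h - 10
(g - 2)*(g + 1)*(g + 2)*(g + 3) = g^4 + 4*g^3 - g^2 - 16*g - 12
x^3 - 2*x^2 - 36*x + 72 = (x - 6)*(x - 2)*(x + 6)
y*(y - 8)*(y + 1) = y^3 - 7*y^2 - 8*y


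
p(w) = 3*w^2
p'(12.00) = 72.00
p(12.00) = 432.00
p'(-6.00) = -36.00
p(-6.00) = 108.00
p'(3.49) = 20.94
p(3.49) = 36.54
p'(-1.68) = -10.08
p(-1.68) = 8.47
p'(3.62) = 21.72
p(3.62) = 39.31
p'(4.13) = 24.78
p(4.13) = 51.17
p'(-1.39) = -8.34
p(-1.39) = 5.80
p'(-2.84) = -17.04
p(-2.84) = 24.20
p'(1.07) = 6.42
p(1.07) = 3.43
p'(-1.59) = -9.54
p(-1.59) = 7.58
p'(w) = 6*w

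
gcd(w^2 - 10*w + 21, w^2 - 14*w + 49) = w - 7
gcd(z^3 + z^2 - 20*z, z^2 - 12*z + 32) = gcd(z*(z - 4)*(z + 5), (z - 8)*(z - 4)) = z - 4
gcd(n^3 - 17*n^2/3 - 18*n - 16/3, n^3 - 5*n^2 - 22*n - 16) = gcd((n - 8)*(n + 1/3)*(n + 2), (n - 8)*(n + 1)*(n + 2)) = n^2 - 6*n - 16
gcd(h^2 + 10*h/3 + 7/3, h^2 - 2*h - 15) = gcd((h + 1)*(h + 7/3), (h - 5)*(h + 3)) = 1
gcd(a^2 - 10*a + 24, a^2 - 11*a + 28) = a - 4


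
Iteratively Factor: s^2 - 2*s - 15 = (s + 3)*(s - 5)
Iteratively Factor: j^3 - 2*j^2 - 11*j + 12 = (j - 4)*(j^2 + 2*j - 3) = (j - 4)*(j - 1)*(j + 3)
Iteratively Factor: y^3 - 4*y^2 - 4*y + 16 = (y - 2)*(y^2 - 2*y - 8) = (y - 2)*(y + 2)*(y - 4)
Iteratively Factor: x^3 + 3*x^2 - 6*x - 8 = (x + 4)*(x^2 - x - 2) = (x - 2)*(x + 4)*(x + 1)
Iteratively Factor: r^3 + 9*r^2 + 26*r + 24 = (r + 3)*(r^2 + 6*r + 8) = (r + 3)*(r + 4)*(r + 2)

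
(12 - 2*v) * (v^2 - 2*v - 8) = -2*v^3 + 16*v^2 - 8*v - 96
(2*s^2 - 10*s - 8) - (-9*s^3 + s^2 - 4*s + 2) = 9*s^3 + s^2 - 6*s - 10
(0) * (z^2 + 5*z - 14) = 0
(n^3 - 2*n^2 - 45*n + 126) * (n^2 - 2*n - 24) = n^5 - 4*n^4 - 65*n^3 + 264*n^2 + 828*n - 3024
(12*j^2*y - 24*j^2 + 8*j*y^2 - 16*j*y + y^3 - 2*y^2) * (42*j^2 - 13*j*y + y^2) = 504*j^4*y - 1008*j^4 + 180*j^3*y^2 - 360*j^3*y - 50*j^2*y^3 + 100*j^2*y^2 - 5*j*y^4 + 10*j*y^3 + y^5 - 2*y^4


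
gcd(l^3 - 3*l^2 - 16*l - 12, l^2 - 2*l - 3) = l + 1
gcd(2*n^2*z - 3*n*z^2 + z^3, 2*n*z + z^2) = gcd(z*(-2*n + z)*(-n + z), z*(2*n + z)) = z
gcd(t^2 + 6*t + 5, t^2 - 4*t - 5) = t + 1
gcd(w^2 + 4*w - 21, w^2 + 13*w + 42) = w + 7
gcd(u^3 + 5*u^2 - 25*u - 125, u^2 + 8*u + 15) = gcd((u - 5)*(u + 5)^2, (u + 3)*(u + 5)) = u + 5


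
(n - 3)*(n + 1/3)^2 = n^3 - 7*n^2/3 - 17*n/9 - 1/3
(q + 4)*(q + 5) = q^2 + 9*q + 20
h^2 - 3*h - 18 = (h - 6)*(h + 3)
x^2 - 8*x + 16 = (x - 4)^2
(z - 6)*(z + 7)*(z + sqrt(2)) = z^3 + z^2 + sqrt(2)*z^2 - 42*z + sqrt(2)*z - 42*sqrt(2)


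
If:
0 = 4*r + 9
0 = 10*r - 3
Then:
No Solution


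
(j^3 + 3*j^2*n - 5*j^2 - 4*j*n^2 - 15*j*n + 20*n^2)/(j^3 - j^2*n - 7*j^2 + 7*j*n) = (j^2 + 4*j*n - 5*j - 20*n)/(j*(j - 7))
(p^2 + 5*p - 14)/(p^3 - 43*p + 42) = (p - 2)/(p^2 - 7*p + 6)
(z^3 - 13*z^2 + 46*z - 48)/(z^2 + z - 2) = (z^3 - 13*z^2 + 46*z - 48)/(z^2 + z - 2)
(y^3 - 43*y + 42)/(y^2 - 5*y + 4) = (y^2 + y - 42)/(y - 4)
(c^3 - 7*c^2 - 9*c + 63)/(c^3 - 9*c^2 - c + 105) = (c - 3)/(c - 5)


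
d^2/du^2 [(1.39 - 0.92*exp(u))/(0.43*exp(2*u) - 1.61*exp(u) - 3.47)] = (-0.170108*exp(4*u) + 0.391127999999998*exp(3*u) - 11.123283*exp(2*u) + 17.038859*exp(u) - 18.843141)*exp(u)/(0.079507*exp(6*u) - 0.893067*exp(5*u) + 1.419*exp(4*u) + 10.240405*exp(3*u) - 11.451*exp(2*u) - 58.157547*exp(u) - 41.781923)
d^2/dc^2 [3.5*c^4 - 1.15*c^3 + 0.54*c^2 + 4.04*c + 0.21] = 42.0*c^2 - 6.9*c + 1.08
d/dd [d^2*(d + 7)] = d*(3*d + 14)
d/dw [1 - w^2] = -2*w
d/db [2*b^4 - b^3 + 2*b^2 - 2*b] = 8*b^3 - 3*b^2 + 4*b - 2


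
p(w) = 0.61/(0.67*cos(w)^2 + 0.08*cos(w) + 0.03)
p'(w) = 0.61*(1.34*sin(w)*cos(w) + 0.08*sin(w))/(0.67*cos(w)^2 + 0.08*cos(w) + 0.03)^2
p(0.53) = 1.02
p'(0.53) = 1.07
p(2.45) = 1.67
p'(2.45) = -2.77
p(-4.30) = 5.78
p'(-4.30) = -22.92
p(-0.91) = 1.84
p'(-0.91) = -3.96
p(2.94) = 1.03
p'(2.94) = -0.43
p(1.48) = 14.26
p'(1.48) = 66.94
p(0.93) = 1.92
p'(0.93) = 4.28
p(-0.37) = 0.89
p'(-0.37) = -0.62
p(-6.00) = 0.84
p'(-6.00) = 0.44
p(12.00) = 1.06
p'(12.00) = -1.20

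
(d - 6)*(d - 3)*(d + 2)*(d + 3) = d^4 - 4*d^3 - 21*d^2 + 36*d + 108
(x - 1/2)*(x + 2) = x^2 + 3*x/2 - 1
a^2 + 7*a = a*(a + 7)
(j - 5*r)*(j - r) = j^2 - 6*j*r + 5*r^2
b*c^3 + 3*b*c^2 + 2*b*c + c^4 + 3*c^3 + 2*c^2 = c*(b + c)*(c + 1)*(c + 2)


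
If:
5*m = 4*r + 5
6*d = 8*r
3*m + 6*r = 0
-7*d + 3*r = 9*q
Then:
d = -10/21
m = 5/7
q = 95/378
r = -5/14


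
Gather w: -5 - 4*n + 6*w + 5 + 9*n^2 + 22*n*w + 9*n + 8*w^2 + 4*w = 9*n^2 + 5*n + 8*w^2 + w*(22*n + 10)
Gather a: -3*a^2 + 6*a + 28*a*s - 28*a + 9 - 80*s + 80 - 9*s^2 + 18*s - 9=-3*a^2 + a*(28*s - 22) - 9*s^2 - 62*s + 80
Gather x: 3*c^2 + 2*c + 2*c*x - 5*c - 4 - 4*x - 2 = 3*c^2 - 3*c + x*(2*c - 4) - 6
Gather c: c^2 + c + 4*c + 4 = c^2 + 5*c + 4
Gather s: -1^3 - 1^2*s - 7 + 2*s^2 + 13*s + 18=2*s^2 + 12*s + 10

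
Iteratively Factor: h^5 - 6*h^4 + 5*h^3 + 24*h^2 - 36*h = (h - 2)*(h^4 - 4*h^3 - 3*h^2 + 18*h) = (h - 2)*(h + 2)*(h^3 - 6*h^2 + 9*h) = h*(h - 2)*(h + 2)*(h^2 - 6*h + 9) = h*(h - 3)*(h - 2)*(h + 2)*(h - 3)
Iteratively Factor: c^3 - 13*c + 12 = (c + 4)*(c^2 - 4*c + 3) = (c - 1)*(c + 4)*(c - 3)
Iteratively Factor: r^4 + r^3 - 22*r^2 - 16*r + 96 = (r + 3)*(r^3 - 2*r^2 - 16*r + 32) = (r + 3)*(r + 4)*(r^2 - 6*r + 8) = (r - 2)*(r + 3)*(r + 4)*(r - 4)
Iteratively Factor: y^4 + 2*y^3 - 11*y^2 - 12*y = (y - 3)*(y^3 + 5*y^2 + 4*y) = y*(y - 3)*(y^2 + 5*y + 4) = y*(y - 3)*(y + 4)*(y + 1)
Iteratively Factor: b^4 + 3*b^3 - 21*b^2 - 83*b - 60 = (b + 3)*(b^3 - 21*b - 20) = (b + 1)*(b + 3)*(b^2 - b - 20) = (b - 5)*(b + 1)*(b + 3)*(b + 4)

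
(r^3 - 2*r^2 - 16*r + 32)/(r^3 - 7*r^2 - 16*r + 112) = (r - 2)/(r - 7)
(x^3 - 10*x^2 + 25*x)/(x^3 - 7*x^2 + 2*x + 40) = x*(x - 5)/(x^2 - 2*x - 8)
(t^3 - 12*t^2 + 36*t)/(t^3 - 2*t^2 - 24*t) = (t - 6)/(t + 4)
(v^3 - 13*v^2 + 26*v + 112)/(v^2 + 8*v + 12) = (v^2 - 15*v + 56)/(v + 6)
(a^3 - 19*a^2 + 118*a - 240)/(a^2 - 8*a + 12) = (a^2 - 13*a + 40)/(a - 2)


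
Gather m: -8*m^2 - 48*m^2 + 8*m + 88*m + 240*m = -56*m^2 + 336*m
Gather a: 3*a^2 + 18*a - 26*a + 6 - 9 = 3*a^2 - 8*a - 3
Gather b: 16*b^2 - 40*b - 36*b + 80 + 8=16*b^2 - 76*b + 88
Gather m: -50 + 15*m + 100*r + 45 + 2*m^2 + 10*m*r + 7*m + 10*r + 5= 2*m^2 + m*(10*r + 22) + 110*r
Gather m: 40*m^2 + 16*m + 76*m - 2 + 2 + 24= 40*m^2 + 92*m + 24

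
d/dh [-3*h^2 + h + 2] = 1 - 6*h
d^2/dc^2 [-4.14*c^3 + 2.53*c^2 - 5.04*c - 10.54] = 5.06 - 24.84*c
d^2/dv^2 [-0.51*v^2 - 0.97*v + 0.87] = -1.02000000000000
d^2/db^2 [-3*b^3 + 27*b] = -18*b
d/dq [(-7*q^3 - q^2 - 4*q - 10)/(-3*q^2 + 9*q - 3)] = (7*q^4 - 42*q^3 + 14*q^2 - 18*q + 34)/(3*(q^4 - 6*q^3 + 11*q^2 - 6*q + 1))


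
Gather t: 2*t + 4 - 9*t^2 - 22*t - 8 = -9*t^2 - 20*t - 4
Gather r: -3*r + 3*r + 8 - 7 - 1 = 0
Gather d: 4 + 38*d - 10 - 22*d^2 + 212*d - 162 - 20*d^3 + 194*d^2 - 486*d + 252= -20*d^3 + 172*d^2 - 236*d + 84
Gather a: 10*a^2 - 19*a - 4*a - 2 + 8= 10*a^2 - 23*a + 6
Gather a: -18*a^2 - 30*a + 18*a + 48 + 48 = -18*a^2 - 12*a + 96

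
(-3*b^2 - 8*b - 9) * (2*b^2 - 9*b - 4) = -6*b^4 + 11*b^3 + 66*b^2 + 113*b + 36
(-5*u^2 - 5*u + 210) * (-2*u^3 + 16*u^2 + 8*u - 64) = 10*u^5 - 70*u^4 - 540*u^3 + 3640*u^2 + 2000*u - 13440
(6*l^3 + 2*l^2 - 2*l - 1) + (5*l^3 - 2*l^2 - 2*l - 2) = 11*l^3 - 4*l - 3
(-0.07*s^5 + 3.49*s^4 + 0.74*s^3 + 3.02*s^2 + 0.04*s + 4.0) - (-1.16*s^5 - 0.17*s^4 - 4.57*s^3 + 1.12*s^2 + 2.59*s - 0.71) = 1.09*s^5 + 3.66*s^4 + 5.31*s^3 + 1.9*s^2 - 2.55*s + 4.71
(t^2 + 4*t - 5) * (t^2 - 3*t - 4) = t^4 + t^3 - 21*t^2 - t + 20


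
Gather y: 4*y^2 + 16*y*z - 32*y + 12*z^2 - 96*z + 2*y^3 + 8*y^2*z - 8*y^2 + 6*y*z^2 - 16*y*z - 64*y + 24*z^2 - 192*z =2*y^3 + y^2*(8*z - 4) + y*(6*z^2 - 96) + 36*z^2 - 288*z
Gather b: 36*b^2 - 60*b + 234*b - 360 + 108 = 36*b^2 + 174*b - 252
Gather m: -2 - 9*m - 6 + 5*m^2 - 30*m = 5*m^2 - 39*m - 8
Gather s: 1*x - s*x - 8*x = -s*x - 7*x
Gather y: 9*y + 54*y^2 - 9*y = 54*y^2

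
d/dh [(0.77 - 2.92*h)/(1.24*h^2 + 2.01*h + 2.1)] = (3.6208*h^2 - 1.9096*h - 7.6797)/(1.5376*h^4 + 4.9848*h^3 + 9.2481*h^2 + 8.442*h + 4.41)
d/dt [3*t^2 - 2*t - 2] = 6*t - 2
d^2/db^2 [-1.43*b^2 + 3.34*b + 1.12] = -2.86000000000000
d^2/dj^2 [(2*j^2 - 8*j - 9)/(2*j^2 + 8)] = (-8*j^3 - 51*j^2 + 96*j + 68)/(j^6 + 12*j^4 + 48*j^2 + 64)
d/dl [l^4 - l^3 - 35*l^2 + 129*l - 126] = 4*l^3 - 3*l^2 - 70*l + 129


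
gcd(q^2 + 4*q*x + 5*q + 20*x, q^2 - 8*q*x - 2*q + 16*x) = 1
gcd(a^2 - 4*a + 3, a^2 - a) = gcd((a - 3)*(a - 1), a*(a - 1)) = a - 1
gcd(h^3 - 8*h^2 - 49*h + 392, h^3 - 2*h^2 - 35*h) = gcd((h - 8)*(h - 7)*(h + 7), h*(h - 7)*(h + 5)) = h - 7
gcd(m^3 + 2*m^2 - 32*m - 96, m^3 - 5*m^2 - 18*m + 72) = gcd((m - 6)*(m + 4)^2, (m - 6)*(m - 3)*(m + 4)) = m^2 - 2*m - 24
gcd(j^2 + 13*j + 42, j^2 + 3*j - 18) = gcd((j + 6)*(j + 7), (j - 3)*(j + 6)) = j + 6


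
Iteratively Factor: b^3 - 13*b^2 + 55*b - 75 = (b - 3)*(b^2 - 10*b + 25) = (b - 5)*(b - 3)*(b - 5)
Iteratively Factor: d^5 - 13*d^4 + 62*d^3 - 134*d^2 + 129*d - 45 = (d - 1)*(d^4 - 12*d^3 + 50*d^2 - 84*d + 45) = (d - 3)*(d - 1)*(d^3 - 9*d^2 + 23*d - 15) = (d - 3)^2*(d - 1)*(d^2 - 6*d + 5) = (d - 3)^2*(d - 1)^2*(d - 5)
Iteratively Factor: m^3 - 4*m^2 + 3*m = (m - 3)*(m^2 - m) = (m - 3)*(m - 1)*(m)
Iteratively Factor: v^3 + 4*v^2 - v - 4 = (v + 4)*(v^2 - 1) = (v + 1)*(v + 4)*(v - 1)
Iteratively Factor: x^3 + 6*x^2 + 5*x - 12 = (x - 1)*(x^2 + 7*x + 12) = (x - 1)*(x + 3)*(x + 4)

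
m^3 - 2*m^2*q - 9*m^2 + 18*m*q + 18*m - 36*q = (m - 6)*(m - 3)*(m - 2*q)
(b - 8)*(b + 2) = b^2 - 6*b - 16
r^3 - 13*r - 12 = (r - 4)*(r + 1)*(r + 3)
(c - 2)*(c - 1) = c^2 - 3*c + 2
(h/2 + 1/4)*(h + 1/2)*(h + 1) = h^3/2 + h^2 + 5*h/8 + 1/8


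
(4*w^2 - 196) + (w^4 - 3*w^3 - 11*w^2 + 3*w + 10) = w^4 - 3*w^3 - 7*w^2 + 3*w - 186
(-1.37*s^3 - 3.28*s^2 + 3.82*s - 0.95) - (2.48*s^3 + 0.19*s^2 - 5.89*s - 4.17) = -3.85*s^3 - 3.47*s^2 + 9.71*s + 3.22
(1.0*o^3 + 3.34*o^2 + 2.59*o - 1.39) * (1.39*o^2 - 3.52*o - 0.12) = 1.39*o^5 + 1.1226*o^4 - 8.2767*o^3 - 11.4497*o^2 + 4.582*o + 0.1668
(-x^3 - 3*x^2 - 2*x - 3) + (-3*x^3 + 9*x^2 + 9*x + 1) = -4*x^3 + 6*x^2 + 7*x - 2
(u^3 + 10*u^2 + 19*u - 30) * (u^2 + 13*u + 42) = u^5 + 23*u^4 + 191*u^3 + 637*u^2 + 408*u - 1260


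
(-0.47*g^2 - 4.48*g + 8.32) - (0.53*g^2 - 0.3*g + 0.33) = -1.0*g^2 - 4.18*g + 7.99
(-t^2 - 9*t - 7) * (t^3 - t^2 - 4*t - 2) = -t^5 - 8*t^4 + 6*t^3 + 45*t^2 + 46*t + 14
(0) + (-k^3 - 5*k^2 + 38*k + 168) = -k^3 - 5*k^2 + 38*k + 168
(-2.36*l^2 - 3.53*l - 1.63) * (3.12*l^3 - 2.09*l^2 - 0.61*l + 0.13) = -7.3632*l^5 - 6.0812*l^4 + 3.7317*l^3 + 5.2532*l^2 + 0.5354*l - 0.2119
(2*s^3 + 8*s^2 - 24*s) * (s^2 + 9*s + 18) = 2*s^5 + 26*s^4 + 84*s^3 - 72*s^2 - 432*s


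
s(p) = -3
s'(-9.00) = 0.00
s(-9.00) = -3.00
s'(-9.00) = 0.00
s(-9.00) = -3.00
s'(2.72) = 0.00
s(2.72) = -3.00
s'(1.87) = 0.00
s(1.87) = -3.00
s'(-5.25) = 0.00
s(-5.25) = -3.00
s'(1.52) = 0.00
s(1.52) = -3.00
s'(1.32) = 0.00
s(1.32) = -3.00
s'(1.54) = 0.00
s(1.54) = -3.00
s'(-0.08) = 0.00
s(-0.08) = -3.00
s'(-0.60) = 0.00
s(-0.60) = -3.00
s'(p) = 0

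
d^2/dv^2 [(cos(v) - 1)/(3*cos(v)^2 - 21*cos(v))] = (-3*sin(v)^4/cos(v)^3 + sin(v)^2 - 20 + 37/cos(v) + 42/cos(v)^2 - 95/cos(v)^3)/(3*(cos(v) - 7)^3)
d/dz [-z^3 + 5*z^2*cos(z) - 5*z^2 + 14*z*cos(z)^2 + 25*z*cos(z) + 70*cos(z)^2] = -5*z^2*sin(z) - 3*z^2 - 25*z*sin(z) - 14*z*sin(2*z) + 10*z*cos(z) - 10*z - 70*sin(2*z) + 14*cos(z)^2 + 25*cos(z)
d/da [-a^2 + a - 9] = 1 - 2*a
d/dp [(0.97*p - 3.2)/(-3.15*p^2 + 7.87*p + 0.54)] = (3.0555*p^2 - 20.16*p + 25.7078)/(9.9225*p^4 - 49.581*p^3 + 58.5349*p^2 + 8.4996*p + 0.2916)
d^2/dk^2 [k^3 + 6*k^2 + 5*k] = 6*k + 12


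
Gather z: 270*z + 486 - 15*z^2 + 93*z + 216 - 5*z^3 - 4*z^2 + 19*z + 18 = -5*z^3 - 19*z^2 + 382*z + 720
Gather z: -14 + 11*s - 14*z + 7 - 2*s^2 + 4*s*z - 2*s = -2*s^2 + 9*s + z*(4*s - 14) - 7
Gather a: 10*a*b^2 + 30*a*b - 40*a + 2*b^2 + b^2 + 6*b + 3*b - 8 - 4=a*(10*b^2 + 30*b - 40) + 3*b^2 + 9*b - 12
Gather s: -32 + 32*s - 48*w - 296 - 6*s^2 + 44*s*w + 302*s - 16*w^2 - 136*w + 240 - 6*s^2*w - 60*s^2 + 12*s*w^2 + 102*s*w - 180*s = s^2*(-6*w - 66) + s*(12*w^2 + 146*w + 154) - 16*w^2 - 184*w - 88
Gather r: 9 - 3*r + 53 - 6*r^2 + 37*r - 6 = -6*r^2 + 34*r + 56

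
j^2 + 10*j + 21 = (j + 3)*(j + 7)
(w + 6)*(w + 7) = w^2 + 13*w + 42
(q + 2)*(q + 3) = q^2 + 5*q + 6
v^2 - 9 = (v - 3)*(v + 3)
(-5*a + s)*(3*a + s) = -15*a^2 - 2*a*s + s^2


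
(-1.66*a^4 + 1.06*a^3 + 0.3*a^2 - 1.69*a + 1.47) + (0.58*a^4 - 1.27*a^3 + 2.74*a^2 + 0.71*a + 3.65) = -1.08*a^4 - 0.21*a^3 + 3.04*a^2 - 0.98*a + 5.12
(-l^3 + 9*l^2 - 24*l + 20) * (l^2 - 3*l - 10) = -l^5 + 12*l^4 - 41*l^3 + 2*l^2 + 180*l - 200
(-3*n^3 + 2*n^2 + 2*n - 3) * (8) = -24*n^3 + 16*n^2 + 16*n - 24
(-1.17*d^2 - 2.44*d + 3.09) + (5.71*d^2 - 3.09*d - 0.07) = 4.54*d^2 - 5.53*d + 3.02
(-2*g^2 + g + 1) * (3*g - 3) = -6*g^3 + 9*g^2 - 3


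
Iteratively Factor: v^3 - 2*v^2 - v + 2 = (v - 1)*(v^2 - v - 2) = (v - 2)*(v - 1)*(v + 1)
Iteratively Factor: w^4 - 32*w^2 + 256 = (w + 4)*(w^3 - 4*w^2 - 16*w + 64) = (w + 4)^2*(w^2 - 8*w + 16) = (w - 4)*(w + 4)^2*(w - 4)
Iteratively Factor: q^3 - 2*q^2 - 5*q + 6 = (q - 3)*(q^2 + q - 2) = (q - 3)*(q - 1)*(q + 2)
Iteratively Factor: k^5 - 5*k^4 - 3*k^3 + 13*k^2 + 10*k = (k + 1)*(k^4 - 6*k^3 + 3*k^2 + 10*k) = (k + 1)^2*(k^3 - 7*k^2 + 10*k) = k*(k + 1)^2*(k^2 - 7*k + 10) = k*(k - 2)*(k + 1)^2*(k - 5)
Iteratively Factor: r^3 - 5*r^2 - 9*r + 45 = (r - 5)*(r^2 - 9) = (r - 5)*(r + 3)*(r - 3)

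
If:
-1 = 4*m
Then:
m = -1/4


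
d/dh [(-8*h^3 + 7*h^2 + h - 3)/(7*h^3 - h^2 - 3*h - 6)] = (-41*h^4 + 34*h^3 + 187*h^2 - 90*h - 15)/(49*h^6 - 14*h^5 - 41*h^4 - 78*h^3 + 21*h^2 + 36*h + 36)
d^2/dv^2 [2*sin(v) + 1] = -2*sin(v)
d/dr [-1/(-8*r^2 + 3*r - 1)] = (3 - 16*r)/(8*r^2 - 3*r + 1)^2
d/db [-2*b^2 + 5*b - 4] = 5 - 4*b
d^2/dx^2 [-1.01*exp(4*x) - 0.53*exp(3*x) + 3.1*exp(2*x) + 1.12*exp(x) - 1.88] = (-16.16*exp(3*x) - 4.77*exp(2*x) + 12.4*exp(x) + 1.12)*exp(x)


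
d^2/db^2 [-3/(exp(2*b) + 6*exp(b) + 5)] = 6*(-4*(exp(b) + 3)^2*exp(b) + (2*exp(b) + 3)*(exp(2*b) + 6*exp(b) + 5))*exp(b)/(exp(2*b) + 6*exp(b) + 5)^3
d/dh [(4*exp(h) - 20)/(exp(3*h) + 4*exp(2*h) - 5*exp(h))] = 4*(-2*exp(3*h) + 11*exp(2*h) + 40*exp(h) - 25)*exp(-h)/(exp(4*h) + 8*exp(3*h) + 6*exp(2*h) - 40*exp(h) + 25)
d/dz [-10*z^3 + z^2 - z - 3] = -30*z^2 + 2*z - 1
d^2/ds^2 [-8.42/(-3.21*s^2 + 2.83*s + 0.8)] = (173.521044*s^2 - 152.979612*s - 8.42*(6.42*s - 2.83)*(12.84*s - 5.66) - 43.24512)/(-3.21*s^2 + 2.83*s + 0.8)^3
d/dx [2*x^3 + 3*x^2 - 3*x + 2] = 6*x^2 + 6*x - 3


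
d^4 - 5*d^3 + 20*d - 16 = (d - 4)*(d - 2)*(d - 1)*(d + 2)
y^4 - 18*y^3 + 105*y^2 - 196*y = y*(y - 7)^2*(y - 4)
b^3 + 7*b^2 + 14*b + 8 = (b + 1)*(b + 2)*(b + 4)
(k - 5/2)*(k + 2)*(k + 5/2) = k^3 + 2*k^2 - 25*k/4 - 25/2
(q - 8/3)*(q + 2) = q^2 - 2*q/3 - 16/3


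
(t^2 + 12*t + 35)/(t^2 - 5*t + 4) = (t^2 + 12*t + 35)/(t^2 - 5*t + 4)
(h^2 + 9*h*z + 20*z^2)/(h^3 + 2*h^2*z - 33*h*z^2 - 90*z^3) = (-h - 4*z)/(-h^2 + 3*h*z + 18*z^2)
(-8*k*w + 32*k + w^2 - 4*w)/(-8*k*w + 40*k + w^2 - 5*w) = (w - 4)/(w - 5)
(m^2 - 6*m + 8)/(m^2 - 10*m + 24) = (m - 2)/(m - 6)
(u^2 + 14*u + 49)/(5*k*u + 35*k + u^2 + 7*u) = (u + 7)/(5*k + u)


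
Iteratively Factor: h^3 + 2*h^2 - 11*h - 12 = (h - 3)*(h^2 + 5*h + 4) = (h - 3)*(h + 1)*(h + 4)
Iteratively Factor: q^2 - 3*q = (q - 3)*(q)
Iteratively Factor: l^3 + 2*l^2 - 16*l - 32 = (l + 2)*(l^2 - 16) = (l - 4)*(l + 2)*(l + 4)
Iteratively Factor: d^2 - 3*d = (d)*(d - 3)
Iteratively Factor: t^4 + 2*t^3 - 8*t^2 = (t + 4)*(t^3 - 2*t^2) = (t - 2)*(t + 4)*(t^2) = t*(t - 2)*(t + 4)*(t)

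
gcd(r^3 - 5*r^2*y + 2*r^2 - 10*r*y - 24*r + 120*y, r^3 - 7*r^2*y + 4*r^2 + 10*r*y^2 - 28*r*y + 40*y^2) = -r + 5*y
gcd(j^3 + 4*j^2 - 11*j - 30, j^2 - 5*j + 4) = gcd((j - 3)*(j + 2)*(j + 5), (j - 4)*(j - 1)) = 1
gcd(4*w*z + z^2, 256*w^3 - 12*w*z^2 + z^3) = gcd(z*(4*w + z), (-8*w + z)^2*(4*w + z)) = 4*w + z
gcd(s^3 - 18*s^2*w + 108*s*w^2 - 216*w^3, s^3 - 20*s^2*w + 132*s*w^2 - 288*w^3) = s^2 - 12*s*w + 36*w^2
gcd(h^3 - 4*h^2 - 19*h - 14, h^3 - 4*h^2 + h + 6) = h + 1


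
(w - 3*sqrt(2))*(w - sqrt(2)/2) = w^2 - 7*sqrt(2)*w/2 + 3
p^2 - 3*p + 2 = (p - 2)*(p - 1)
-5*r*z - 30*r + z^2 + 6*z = (-5*r + z)*(z + 6)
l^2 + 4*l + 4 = (l + 2)^2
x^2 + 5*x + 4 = (x + 1)*(x + 4)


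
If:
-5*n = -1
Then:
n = 1/5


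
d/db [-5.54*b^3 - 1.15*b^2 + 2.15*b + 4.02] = -16.62*b^2 - 2.3*b + 2.15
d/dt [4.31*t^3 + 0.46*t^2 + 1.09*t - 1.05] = 12.93*t^2 + 0.92*t + 1.09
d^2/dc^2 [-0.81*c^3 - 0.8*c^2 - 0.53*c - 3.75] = -4.86*c - 1.6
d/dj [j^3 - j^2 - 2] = j*(3*j - 2)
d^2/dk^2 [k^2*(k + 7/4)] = 6*k + 7/2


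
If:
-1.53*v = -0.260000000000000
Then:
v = 0.17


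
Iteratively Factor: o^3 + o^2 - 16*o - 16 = (o + 4)*(o^2 - 3*o - 4) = (o + 1)*(o + 4)*(o - 4)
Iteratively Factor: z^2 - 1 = (z + 1)*(z - 1)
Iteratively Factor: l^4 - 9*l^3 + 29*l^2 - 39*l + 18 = (l - 3)*(l^3 - 6*l^2 + 11*l - 6) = (l - 3)*(l - 2)*(l^2 - 4*l + 3) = (l - 3)^2*(l - 2)*(l - 1)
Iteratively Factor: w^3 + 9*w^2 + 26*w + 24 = (w + 2)*(w^2 + 7*w + 12) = (w + 2)*(w + 4)*(w + 3)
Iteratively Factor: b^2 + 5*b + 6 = (b + 2)*(b + 3)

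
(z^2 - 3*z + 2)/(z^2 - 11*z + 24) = (z^2 - 3*z + 2)/(z^2 - 11*z + 24)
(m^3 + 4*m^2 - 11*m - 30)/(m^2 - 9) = (m^2 + 7*m + 10)/(m + 3)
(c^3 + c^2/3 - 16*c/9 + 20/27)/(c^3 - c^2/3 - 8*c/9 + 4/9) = (c + 5/3)/(c + 1)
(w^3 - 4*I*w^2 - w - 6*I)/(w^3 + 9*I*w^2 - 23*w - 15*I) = (w^2 - 5*I*w - 6)/(w^2 + 8*I*w - 15)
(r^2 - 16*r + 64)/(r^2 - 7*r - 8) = (r - 8)/(r + 1)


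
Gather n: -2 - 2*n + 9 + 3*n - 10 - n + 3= 0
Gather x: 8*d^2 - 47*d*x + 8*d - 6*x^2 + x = 8*d^2 + 8*d - 6*x^2 + x*(1 - 47*d)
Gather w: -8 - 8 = -16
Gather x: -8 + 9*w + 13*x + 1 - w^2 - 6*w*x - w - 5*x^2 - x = -w^2 + 8*w - 5*x^2 + x*(12 - 6*w) - 7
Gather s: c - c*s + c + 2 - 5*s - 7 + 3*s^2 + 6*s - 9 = 2*c + 3*s^2 + s*(1 - c) - 14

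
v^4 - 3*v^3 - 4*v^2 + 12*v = v*(v - 3)*(v - 2)*(v + 2)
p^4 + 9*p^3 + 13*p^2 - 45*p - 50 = (p - 2)*(p + 1)*(p + 5)^2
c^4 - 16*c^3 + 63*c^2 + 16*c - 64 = (c - 8)^2*(c - 1)*(c + 1)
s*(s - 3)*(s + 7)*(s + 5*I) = s^4 + 4*s^3 + 5*I*s^3 - 21*s^2 + 20*I*s^2 - 105*I*s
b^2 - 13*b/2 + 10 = (b - 4)*(b - 5/2)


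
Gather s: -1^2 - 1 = -2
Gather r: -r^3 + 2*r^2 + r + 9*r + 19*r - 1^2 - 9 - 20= -r^3 + 2*r^2 + 29*r - 30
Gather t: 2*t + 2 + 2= 2*t + 4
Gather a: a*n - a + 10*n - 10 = a*(n - 1) + 10*n - 10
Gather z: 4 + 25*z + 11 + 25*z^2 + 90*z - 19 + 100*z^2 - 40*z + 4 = 125*z^2 + 75*z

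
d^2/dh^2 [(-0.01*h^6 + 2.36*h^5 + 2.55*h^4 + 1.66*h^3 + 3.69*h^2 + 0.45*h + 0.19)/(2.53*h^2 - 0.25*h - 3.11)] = (-0.768108*h^8 + 90.826494*h^7 + 11.424112*h^6 - 342.525834*h^5 - 67.28337*h^4 + 525.004036*h^3 + 485.211348*h^2 + 116.857476*h + 73.694052)/(16.194277*h^6 - 4.800675*h^5 - 59.246022*h^4 + 11.786825*h^3 + 72.828114*h^2 - 7.254075*h - 30.080231)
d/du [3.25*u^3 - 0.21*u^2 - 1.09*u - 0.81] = 9.75*u^2 - 0.42*u - 1.09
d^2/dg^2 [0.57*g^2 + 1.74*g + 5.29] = 1.14000000000000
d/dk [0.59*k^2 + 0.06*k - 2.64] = 1.18*k + 0.06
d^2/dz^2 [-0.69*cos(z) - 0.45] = 0.69*cos(z)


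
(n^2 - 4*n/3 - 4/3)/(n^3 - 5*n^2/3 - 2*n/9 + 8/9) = 3*(n - 2)/(3*n^2 - 7*n + 4)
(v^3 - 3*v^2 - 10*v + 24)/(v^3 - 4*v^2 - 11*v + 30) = (v - 4)/(v - 5)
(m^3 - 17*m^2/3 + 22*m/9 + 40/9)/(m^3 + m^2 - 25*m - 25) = (9*m^2 - 6*m - 8)/(9*(m^2 + 6*m + 5))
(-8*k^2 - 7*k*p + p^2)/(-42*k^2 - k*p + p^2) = (8*k^2 + 7*k*p - p^2)/(42*k^2 + k*p - p^2)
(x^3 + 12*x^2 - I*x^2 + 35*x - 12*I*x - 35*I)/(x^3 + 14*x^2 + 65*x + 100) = (x^2 + x*(7 - I) - 7*I)/(x^2 + 9*x + 20)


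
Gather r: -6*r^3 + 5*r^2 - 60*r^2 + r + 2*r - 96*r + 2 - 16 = -6*r^3 - 55*r^2 - 93*r - 14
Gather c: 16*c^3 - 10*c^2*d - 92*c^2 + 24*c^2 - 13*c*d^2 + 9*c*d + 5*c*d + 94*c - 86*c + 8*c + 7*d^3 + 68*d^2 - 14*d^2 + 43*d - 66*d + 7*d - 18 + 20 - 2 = 16*c^3 + c^2*(-10*d - 68) + c*(-13*d^2 + 14*d + 16) + 7*d^3 + 54*d^2 - 16*d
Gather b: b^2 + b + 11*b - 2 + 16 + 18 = b^2 + 12*b + 32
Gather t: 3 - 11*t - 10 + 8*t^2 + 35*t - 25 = 8*t^2 + 24*t - 32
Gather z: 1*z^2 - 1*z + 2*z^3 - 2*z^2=2*z^3 - z^2 - z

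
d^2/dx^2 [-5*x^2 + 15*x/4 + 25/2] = -10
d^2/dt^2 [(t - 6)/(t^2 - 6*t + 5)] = 2*(3*(4 - t)*(t^2 - 6*t + 5) + 4*(t - 6)*(t - 3)^2)/(t^2 - 6*t + 5)^3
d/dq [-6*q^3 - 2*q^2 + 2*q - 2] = -18*q^2 - 4*q + 2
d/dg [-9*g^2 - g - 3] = -18*g - 1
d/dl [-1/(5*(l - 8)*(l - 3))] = (2*l - 11)/(5*(l - 8)^2*(l - 3)^2)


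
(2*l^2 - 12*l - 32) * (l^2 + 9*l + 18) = 2*l^4 + 6*l^3 - 104*l^2 - 504*l - 576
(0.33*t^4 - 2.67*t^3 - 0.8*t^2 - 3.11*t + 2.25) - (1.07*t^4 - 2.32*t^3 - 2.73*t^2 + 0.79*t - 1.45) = -0.74*t^4 - 0.35*t^3 + 1.93*t^2 - 3.9*t + 3.7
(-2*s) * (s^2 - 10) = -2*s^3 + 20*s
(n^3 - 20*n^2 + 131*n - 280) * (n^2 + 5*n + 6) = n^5 - 15*n^4 + 37*n^3 + 255*n^2 - 614*n - 1680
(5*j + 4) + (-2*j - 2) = 3*j + 2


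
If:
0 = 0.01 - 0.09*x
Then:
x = 0.11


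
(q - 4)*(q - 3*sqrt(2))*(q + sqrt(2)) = q^3 - 4*q^2 - 2*sqrt(2)*q^2 - 6*q + 8*sqrt(2)*q + 24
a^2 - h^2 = (a - h)*(a + h)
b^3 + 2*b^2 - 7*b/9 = b*(b - 1/3)*(b + 7/3)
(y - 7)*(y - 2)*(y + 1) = y^3 - 8*y^2 + 5*y + 14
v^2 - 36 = (v - 6)*(v + 6)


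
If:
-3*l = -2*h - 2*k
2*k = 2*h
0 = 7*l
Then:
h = 0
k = 0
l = 0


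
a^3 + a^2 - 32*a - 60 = (a - 6)*(a + 2)*(a + 5)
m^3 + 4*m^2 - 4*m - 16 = (m - 2)*(m + 2)*(m + 4)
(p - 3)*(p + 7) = p^2 + 4*p - 21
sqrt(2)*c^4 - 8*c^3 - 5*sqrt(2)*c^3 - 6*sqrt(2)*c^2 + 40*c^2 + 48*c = c*(c - 6)*(c - 4*sqrt(2))*(sqrt(2)*c + sqrt(2))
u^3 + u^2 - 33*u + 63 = (u - 3)^2*(u + 7)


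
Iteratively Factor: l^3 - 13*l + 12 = (l - 3)*(l^2 + 3*l - 4) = (l - 3)*(l - 1)*(l + 4)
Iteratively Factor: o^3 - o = (o + 1)*(o^2 - o) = (o - 1)*(o + 1)*(o)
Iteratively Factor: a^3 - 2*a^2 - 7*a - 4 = (a + 1)*(a^2 - 3*a - 4) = (a + 1)^2*(a - 4)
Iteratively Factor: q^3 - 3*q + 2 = (q - 1)*(q^2 + q - 2) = (q - 1)^2*(q + 2)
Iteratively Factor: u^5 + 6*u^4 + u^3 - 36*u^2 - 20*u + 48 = (u - 2)*(u^4 + 8*u^3 + 17*u^2 - 2*u - 24) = (u - 2)*(u - 1)*(u^3 + 9*u^2 + 26*u + 24) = (u - 2)*(u - 1)*(u + 3)*(u^2 + 6*u + 8) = (u - 2)*(u - 1)*(u + 3)*(u + 4)*(u + 2)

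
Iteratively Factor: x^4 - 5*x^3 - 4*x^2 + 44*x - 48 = (x - 4)*(x^3 - x^2 - 8*x + 12) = (x - 4)*(x - 2)*(x^2 + x - 6) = (x - 4)*(x - 2)*(x + 3)*(x - 2)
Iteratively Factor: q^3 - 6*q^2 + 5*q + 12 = (q - 3)*(q^2 - 3*q - 4) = (q - 4)*(q - 3)*(q + 1)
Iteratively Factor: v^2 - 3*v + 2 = (v - 1)*(v - 2)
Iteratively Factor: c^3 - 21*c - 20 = (c + 1)*(c^2 - c - 20) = (c - 5)*(c + 1)*(c + 4)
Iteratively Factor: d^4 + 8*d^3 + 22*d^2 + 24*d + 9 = (d + 3)*(d^3 + 5*d^2 + 7*d + 3) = (d + 1)*(d + 3)*(d^2 + 4*d + 3) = (d + 1)*(d + 3)^2*(d + 1)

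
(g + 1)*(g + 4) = g^2 + 5*g + 4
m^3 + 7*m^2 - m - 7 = (m - 1)*(m + 1)*(m + 7)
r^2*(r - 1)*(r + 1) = r^4 - r^2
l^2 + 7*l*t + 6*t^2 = (l + t)*(l + 6*t)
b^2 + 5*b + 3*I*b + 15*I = (b + 5)*(b + 3*I)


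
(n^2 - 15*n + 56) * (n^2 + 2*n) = n^4 - 13*n^3 + 26*n^2 + 112*n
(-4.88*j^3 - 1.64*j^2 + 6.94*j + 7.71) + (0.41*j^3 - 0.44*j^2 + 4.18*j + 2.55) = -4.47*j^3 - 2.08*j^2 + 11.12*j + 10.26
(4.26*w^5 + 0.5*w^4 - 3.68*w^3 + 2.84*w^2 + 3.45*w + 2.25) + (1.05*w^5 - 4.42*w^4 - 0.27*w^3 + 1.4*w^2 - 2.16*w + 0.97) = 5.31*w^5 - 3.92*w^4 - 3.95*w^3 + 4.24*w^2 + 1.29*w + 3.22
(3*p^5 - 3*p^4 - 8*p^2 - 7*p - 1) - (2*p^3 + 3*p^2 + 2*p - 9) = 3*p^5 - 3*p^4 - 2*p^3 - 11*p^2 - 9*p + 8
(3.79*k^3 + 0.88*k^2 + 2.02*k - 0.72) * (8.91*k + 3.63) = 33.7689*k^4 + 21.5985*k^3 + 21.1926*k^2 + 0.917400000000001*k - 2.6136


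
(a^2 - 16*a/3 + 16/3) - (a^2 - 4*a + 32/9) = 16/9 - 4*a/3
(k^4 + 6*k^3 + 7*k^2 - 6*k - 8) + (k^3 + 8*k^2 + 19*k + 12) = k^4 + 7*k^3 + 15*k^2 + 13*k + 4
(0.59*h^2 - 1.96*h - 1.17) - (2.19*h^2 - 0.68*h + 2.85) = -1.6*h^2 - 1.28*h - 4.02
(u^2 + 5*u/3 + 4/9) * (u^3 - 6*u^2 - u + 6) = u^5 - 13*u^4/3 - 95*u^3/9 + 5*u^2/3 + 86*u/9 + 8/3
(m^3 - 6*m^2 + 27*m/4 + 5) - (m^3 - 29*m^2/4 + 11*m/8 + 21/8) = 5*m^2/4 + 43*m/8 + 19/8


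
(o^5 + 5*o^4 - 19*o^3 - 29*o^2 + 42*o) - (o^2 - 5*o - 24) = o^5 + 5*o^4 - 19*o^3 - 30*o^2 + 47*o + 24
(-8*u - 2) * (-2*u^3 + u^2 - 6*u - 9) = 16*u^4 - 4*u^3 + 46*u^2 + 84*u + 18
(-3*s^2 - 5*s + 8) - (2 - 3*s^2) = 6 - 5*s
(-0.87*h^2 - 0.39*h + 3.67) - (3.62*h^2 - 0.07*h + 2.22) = -4.49*h^2 - 0.32*h + 1.45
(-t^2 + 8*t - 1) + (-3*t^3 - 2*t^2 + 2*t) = -3*t^3 - 3*t^2 + 10*t - 1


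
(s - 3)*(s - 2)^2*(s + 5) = s^4 - 2*s^3 - 19*s^2 + 68*s - 60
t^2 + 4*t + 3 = (t + 1)*(t + 3)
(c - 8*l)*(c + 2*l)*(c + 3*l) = c^3 - 3*c^2*l - 34*c*l^2 - 48*l^3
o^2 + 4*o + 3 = (o + 1)*(o + 3)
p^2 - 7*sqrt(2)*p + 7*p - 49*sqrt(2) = (p + 7)*(p - 7*sqrt(2))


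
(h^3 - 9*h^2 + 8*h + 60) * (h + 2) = h^4 - 7*h^3 - 10*h^2 + 76*h + 120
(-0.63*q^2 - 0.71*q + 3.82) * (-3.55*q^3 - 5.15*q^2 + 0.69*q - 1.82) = 2.2365*q^5 + 5.765*q^4 - 10.3392*q^3 - 19.0163*q^2 + 3.928*q - 6.9524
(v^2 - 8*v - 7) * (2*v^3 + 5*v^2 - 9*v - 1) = 2*v^5 - 11*v^4 - 63*v^3 + 36*v^2 + 71*v + 7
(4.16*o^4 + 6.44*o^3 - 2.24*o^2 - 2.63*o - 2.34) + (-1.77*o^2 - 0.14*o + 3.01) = 4.16*o^4 + 6.44*o^3 - 4.01*o^2 - 2.77*o + 0.67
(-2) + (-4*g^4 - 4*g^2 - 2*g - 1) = -4*g^4 - 4*g^2 - 2*g - 3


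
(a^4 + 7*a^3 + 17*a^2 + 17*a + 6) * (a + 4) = a^5 + 11*a^4 + 45*a^3 + 85*a^2 + 74*a + 24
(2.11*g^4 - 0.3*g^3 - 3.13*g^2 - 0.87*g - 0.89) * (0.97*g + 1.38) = 2.0467*g^5 + 2.6208*g^4 - 3.4501*g^3 - 5.1633*g^2 - 2.0639*g - 1.2282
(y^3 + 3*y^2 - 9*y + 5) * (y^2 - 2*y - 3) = y^5 + y^4 - 18*y^3 + 14*y^2 + 17*y - 15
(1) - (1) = 0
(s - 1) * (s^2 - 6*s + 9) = s^3 - 7*s^2 + 15*s - 9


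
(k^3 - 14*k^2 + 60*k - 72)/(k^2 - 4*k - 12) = (k^2 - 8*k + 12)/(k + 2)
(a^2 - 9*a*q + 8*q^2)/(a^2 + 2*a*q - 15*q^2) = (a^2 - 9*a*q + 8*q^2)/(a^2 + 2*a*q - 15*q^2)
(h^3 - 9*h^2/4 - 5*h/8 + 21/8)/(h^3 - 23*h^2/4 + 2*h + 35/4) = (h - 3/2)/(h - 5)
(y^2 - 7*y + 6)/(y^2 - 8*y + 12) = (y - 1)/(y - 2)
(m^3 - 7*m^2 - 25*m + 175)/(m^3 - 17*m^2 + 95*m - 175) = (m + 5)/(m - 5)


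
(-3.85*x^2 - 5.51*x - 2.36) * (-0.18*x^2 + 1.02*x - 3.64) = 0.693*x^4 - 2.9352*x^3 + 8.8186*x^2 + 17.6492*x + 8.5904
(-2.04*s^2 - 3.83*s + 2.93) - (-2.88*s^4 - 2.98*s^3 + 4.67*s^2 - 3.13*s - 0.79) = 2.88*s^4 + 2.98*s^3 - 6.71*s^2 - 0.7*s + 3.72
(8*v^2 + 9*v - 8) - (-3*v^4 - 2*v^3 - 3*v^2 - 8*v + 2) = 3*v^4 + 2*v^3 + 11*v^2 + 17*v - 10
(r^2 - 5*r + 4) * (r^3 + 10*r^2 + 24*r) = r^5 + 5*r^4 - 22*r^3 - 80*r^2 + 96*r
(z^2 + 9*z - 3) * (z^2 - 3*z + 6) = z^4 + 6*z^3 - 24*z^2 + 63*z - 18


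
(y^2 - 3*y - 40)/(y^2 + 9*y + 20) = (y - 8)/(y + 4)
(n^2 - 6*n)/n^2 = (n - 6)/n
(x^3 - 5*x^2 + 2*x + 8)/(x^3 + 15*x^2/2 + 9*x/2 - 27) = 2*(x^3 - 5*x^2 + 2*x + 8)/(2*x^3 + 15*x^2 + 9*x - 54)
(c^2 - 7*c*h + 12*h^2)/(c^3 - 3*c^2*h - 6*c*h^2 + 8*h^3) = (c - 3*h)/(c^2 + c*h - 2*h^2)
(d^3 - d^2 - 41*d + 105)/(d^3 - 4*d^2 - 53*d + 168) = (d - 5)/(d - 8)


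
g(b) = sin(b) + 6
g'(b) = cos(b)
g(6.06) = 5.78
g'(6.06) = 0.98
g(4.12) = 5.17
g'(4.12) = -0.56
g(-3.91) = 6.69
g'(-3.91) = -0.72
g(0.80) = 6.72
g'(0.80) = 0.70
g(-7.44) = 5.08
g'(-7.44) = 0.40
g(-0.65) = 5.39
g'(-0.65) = 0.80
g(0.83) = 6.74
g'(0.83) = 0.67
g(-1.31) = 5.03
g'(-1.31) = 0.26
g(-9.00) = 5.59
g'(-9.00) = -0.91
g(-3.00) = 5.86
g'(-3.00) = -0.99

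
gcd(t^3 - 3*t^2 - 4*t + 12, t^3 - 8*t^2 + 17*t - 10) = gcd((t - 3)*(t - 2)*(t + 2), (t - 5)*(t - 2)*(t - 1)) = t - 2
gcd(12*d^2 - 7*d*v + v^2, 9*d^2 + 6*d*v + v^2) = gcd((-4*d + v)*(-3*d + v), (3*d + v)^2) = 1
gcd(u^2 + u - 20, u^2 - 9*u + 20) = u - 4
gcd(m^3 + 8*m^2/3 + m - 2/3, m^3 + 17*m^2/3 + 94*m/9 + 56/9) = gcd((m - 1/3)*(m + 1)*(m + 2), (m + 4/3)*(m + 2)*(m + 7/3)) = m + 2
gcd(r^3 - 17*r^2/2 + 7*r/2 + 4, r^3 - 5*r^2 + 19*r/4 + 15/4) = r + 1/2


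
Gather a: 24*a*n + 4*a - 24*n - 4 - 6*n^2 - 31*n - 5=a*(24*n + 4) - 6*n^2 - 55*n - 9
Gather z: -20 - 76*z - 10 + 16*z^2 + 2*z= 16*z^2 - 74*z - 30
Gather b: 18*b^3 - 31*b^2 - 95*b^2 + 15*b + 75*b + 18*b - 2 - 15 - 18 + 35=18*b^3 - 126*b^2 + 108*b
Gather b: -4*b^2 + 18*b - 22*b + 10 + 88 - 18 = -4*b^2 - 4*b + 80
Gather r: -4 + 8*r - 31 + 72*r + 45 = 80*r + 10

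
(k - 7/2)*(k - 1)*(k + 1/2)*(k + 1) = k^4 - 3*k^3 - 11*k^2/4 + 3*k + 7/4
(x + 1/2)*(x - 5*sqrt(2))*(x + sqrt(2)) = x^3 - 4*sqrt(2)*x^2 + x^2/2 - 10*x - 2*sqrt(2)*x - 5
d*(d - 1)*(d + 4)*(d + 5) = d^4 + 8*d^3 + 11*d^2 - 20*d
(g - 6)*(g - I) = g^2 - 6*g - I*g + 6*I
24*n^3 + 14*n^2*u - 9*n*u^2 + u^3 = (-6*n + u)*(-4*n + u)*(n + u)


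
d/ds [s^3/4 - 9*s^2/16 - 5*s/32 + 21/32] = 3*s^2/4 - 9*s/8 - 5/32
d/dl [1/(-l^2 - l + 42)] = (2*l + 1)/(l^2 + l - 42)^2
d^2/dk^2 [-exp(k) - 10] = -exp(k)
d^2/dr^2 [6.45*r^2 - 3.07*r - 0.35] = 12.9000000000000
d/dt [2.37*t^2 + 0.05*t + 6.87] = 4.74*t + 0.05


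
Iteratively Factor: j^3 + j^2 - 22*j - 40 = (j - 5)*(j^2 + 6*j + 8) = (j - 5)*(j + 4)*(j + 2)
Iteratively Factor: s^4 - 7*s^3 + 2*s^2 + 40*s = (s - 5)*(s^3 - 2*s^2 - 8*s) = (s - 5)*(s + 2)*(s^2 - 4*s) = s*(s - 5)*(s + 2)*(s - 4)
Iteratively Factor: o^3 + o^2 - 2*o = (o)*(o^2 + o - 2) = o*(o + 2)*(o - 1)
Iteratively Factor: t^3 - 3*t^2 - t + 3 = (t + 1)*(t^2 - 4*t + 3) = (t - 1)*(t + 1)*(t - 3)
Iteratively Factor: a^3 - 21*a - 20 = (a - 5)*(a^2 + 5*a + 4) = (a - 5)*(a + 4)*(a + 1)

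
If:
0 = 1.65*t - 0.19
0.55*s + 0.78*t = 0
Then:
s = -0.16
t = 0.12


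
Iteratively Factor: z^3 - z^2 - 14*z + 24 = (z + 4)*(z^2 - 5*z + 6) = (z - 2)*(z + 4)*(z - 3)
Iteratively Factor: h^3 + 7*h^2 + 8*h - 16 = (h + 4)*(h^2 + 3*h - 4) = (h + 4)^2*(h - 1)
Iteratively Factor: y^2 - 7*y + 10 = (y - 5)*(y - 2)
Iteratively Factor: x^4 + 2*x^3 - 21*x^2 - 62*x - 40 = (x + 1)*(x^3 + x^2 - 22*x - 40) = (x + 1)*(x + 2)*(x^2 - x - 20) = (x - 5)*(x + 1)*(x + 2)*(x + 4)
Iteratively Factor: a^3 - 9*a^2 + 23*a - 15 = (a - 1)*(a^2 - 8*a + 15) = (a - 5)*(a - 1)*(a - 3)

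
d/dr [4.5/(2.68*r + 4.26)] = -12.06/(2.68*r + 4.26)^2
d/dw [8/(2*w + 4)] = -4/(w + 2)^2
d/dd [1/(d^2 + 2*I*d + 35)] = 2*(-d - I)/(d^2 + 2*I*d + 35)^2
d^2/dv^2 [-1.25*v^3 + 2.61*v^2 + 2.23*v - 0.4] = 5.22 - 7.5*v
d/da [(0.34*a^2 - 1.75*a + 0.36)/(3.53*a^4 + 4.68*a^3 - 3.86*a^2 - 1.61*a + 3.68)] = (-2.4004*a^5 + 16.9413*a^4 + 11.2968*a^3 - 12.3568*a^2 + 5.2816*a - 5.8604)/(12.4609*a^8 + 33.0408*a^7 - 5.3492*a^6 - 47.4962*a^5 + 25.8108*a^4 + 46.874*a^3 - 25.8175*a^2 - 11.8496*a + 13.5424)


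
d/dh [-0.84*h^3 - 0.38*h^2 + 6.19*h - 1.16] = -2.52*h^2 - 0.76*h + 6.19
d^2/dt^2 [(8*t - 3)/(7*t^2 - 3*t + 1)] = 2*(3*(15 - 56*t)*(7*t^2 - 3*t + 1) + (8*t - 3)*(14*t - 3)^2)/(7*t^2 - 3*t + 1)^3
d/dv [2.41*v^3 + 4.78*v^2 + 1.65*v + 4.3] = 7.23*v^2 + 9.56*v + 1.65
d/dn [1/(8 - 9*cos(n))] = -9*sin(n)/(9*cos(n) - 8)^2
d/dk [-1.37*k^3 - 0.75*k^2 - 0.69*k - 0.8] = -4.11*k^2 - 1.5*k - 0.69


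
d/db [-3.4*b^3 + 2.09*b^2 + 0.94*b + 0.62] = -10.2*b^2 + 4.18*b + 0.94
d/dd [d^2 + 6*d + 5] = 2*d + 6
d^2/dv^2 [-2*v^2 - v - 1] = -4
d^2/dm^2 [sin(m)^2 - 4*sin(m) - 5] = 4*sin(m) + 2*cos(2*m)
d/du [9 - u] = -1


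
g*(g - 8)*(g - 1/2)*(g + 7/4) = g^4 - 27*g^3/4 - 87*g^2/8 + 7*g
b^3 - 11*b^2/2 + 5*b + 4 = (b - 4)*(b - 2)*(b + 1/2)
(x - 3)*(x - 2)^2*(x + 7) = x^4 - 33*x^2 + 100*x - 84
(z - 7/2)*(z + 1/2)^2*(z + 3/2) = z^4 - z^3 - 7*z^2 - 23*z/4 - 21/16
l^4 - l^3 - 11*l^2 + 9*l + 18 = (l - 3)*(l - 2)*(l + 1)*(l + 3)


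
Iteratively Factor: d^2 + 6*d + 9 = (d + 3)*(d + 3)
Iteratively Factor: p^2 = (p)*(p)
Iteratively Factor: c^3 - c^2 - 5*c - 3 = (c + 1)*(c^2 - 2*c - 3) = (c + 1)^2*(c - 3)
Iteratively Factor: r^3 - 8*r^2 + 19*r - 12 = (r - 1)*(r^2 - 7*r + 12) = (r - 4)*(r - 1)*(r - 3)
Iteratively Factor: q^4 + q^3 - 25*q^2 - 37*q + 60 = (q + 3)*(q^3 - 2*q^2 - 19*q + 20) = (q - 1)*(q + 3)*(q^2 - q - 20) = (q - 5)*(q - 1)*(q + 3)*(q + 4)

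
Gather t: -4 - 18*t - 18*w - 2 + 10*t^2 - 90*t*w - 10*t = 10*t^2 + t*(-90*w - 28) - 18*w - 6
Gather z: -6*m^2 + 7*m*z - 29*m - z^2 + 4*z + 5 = -6*m^2 - 29*m - z^2 + z*(7*m + 4) + 5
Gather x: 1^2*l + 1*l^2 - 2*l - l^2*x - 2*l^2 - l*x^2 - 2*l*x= -l^2 - l*x^2 - l + x*(-l^2 - 2*l)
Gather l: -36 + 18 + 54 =36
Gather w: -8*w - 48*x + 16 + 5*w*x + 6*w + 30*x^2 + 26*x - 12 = w*(5*x - 2) + 30*x^2 - 22*x + 4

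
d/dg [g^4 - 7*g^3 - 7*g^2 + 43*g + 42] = 4*g^3 - 21*g^2 - 14*g + 43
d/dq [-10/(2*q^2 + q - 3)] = 10*(4*q + 1)/(2*q^2 + q - 3)^2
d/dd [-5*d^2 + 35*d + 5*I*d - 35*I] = -10*d + 35 + 5*I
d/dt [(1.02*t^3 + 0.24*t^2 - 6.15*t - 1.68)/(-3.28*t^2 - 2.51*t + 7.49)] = (-3.3456*t^4 - 5.1204*t^3 + 2.145*t^2 - 7.4256*t - 50.2803)/(10.7584*t^4 + 16.4656*t^3 - 42.8343*t^2 - 37.5998*t + 56.1001)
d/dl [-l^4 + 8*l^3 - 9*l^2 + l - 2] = -4*l^3 + 24*l^2 - 18*l + 1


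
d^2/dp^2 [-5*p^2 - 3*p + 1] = -10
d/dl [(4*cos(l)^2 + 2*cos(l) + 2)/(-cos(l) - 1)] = 4*(cos(l) + 2)*sin(l)*cos(l)/(cos(l) + 1)^2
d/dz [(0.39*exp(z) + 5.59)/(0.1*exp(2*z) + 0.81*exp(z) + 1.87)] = (-(0.2*exp(z) + 0.81)*(0.39*exp(z) + 5.59) + 0.039*exp(2*z) + 0.3159*exp(z) + 0.7293)*exp(z)/(0.1*exp(2*z) + 0.81*exp(z) + 1.87)^2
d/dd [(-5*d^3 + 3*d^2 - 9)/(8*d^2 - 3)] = d*(-40*d^3 + 45*d + 126)/(64*d^4 - 48*d^2 + 9)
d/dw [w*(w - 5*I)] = 2*w - 5*I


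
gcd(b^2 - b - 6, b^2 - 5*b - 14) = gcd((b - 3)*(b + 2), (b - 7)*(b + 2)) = b + 2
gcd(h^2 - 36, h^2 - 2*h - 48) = h + 6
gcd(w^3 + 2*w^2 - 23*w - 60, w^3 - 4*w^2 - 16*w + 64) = w + 4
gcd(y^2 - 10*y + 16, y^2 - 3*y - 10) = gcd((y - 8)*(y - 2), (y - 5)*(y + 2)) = 1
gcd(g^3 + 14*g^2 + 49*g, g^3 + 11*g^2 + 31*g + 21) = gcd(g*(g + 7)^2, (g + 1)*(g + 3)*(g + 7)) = g + 7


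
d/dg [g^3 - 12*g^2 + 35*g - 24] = 3*g^2 - 24*g + 35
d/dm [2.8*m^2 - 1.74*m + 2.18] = 5.6*m - 1.74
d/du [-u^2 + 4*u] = 4 - 2*u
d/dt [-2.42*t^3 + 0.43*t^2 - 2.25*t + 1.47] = -7.26*t^2 + 0.86*t - 2.25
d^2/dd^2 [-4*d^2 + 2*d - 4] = -8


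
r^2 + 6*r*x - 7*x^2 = (r - x)*(r + 7*x)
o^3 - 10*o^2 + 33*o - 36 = (o - 4)*(o - 3)^2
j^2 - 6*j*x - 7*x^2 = (j - 7*x)*(j + x)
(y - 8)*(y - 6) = y^2 - 14*y + 48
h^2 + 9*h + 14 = (h + 2)*(h + 7)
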